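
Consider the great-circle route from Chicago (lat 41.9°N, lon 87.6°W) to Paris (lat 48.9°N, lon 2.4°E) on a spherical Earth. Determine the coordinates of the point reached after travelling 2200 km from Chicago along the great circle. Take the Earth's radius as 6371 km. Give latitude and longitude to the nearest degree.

Write both endpoints as unit vectors p₁, p₂ with components (cos φ cos λ, cos φ sin λ, sin φ).
The central angle between the endpoints is δ = arccos(p₁·p₂) ≈ 1.043 rad (59.8°). The total great-circle distance is δ·R ≈ 1.043 × 6371 ≈ 6648 km, so the target fraction is f = 2200/6648 ≈ 0.331.
Interpolate at f ≈ 0.331 with slerp weights a = sin((1−f)δ)/sin δ ≈ 0.744, b = sin(fδ)/sin δ ≈ 0.392.
p = a·p₁ + b·p₂ ≈ (0.280, -0.542, 0.792); φ = arcsin(p_z) ≈ 52.37°, λ = atan2(p_y, p_x) ≈ -62.66°.

≈ lat 52°N, lon 63°W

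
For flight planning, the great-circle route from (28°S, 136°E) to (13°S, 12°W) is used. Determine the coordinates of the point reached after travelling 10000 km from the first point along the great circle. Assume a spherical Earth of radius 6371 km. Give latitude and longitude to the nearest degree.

Write both endpoints as unit vectors p₁, p₂ with components (cos φ cos λ, cos φ sin λ, sin φ).
The central angle between the endpoints is δ = arccos(p₁·p₂) ≈ 2.245 rad (128.6°). The total great-circle distance is δ·R ≈ 2.245 × 6371 ≈ 14301 km, so the target fraction is f = 10000/14301 ≈ 0.699.
Interpolate at f ≈ 0.699 with slerp weights a = sin((1−f)δ)/sin δ ≈ 0.800, b = sin(fδ)/sin δ ≈ 1.280.
p = a·p₁ + b·p₂ ≈ (0.712, 0.231, -0.663); φ = arcsin(p_z) ≈ -41.55°, λ = atan2(p_y, p_x) ≈ 18.00°.

≈ (42°S, 18°E)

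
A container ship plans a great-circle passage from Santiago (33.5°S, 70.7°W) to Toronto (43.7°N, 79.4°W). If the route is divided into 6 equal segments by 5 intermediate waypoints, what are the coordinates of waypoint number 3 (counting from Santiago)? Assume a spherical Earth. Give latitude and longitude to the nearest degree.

Convert each endpoint to a unit vector on the sphere (x = cos φ cos λ, y = cos φ sin λ, z = sin φ).
The central angle between the endpoints is δ = arccos(p₁·p₂) ≈ 1.355 rad (77.6°).
Interpolate at f = 3/6 with slerp weights a = sin((1−f)δ)/sin δ ≈ 0.642, b = sin(fδ)/sin δ ≈ 0.642.
p = a·p₁ + b·p₂ ≈ (0.262, -0.961, 0.089); φ = arcsin(p_z) ≈ 5.11°, λ = atan2(p_y, p_x) ≈ -74.74°.

≈ 5°N, 75°W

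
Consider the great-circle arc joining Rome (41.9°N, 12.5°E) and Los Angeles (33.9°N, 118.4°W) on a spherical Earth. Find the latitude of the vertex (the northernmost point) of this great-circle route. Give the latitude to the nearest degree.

≈ 62°N

The great circle lies in the plane with unit normal n̂ = (p₁ × p₂)/|p₁ × p₂|.
Here n̂_z ≈ -0.467; the vertex latitude is φ_max = arccos|n̂_z| ≈ 62.1°.
Check via Clairaut: cos φ_max = |cos φ₁| · sin C = cos(41.9°)·sin(38.9°) ≈ 0.467, again giving ≈ 62.1°.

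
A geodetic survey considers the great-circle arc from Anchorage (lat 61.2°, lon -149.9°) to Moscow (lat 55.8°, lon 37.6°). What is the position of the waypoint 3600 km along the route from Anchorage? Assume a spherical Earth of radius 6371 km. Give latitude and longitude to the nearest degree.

≈ lat 86°, lon 66°

From cos δ = sin φ₁ sin φ₂ + cos φ₁ cos φ₂ cos Δλ, the central angle is δ ≈ 1.097 rad (62.9°). The total great-circle distance is δ·R ≈ 1.097 × 6371 ≈ 6989 km, so the target fraction is f = 3600/6989 ≈ 0.515.
Interpolate at f ≈ 0.515 with slerp weights a = sin((1−f)δ)/sin δ ≈ 0.570, b = sin(fδ)/sin δ ≈ 0.602.
p = a·p₁ + b·p₂ ≈ (0.030, 0.069, 0.997); φ = arcsin(p_z) ≈ 85.69°, λ = atan2(p_y, p_x) ≈ 66.10°.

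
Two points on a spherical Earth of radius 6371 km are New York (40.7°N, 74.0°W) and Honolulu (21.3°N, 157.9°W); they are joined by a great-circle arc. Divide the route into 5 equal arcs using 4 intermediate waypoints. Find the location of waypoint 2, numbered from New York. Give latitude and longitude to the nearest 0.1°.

≈ 40.7°N, 112.2°W

Write both endpoints as unit vectors p₁, p₂ with components (cos φ cos λ, cos φ sin λ, sin φ).
The central angle between the endpoints is δ = arccos(p₁·p₂) ≈ 1.254 rad (71.8°).
Interpolate at f = 2/5 with slerp weights a = sin((1−f)δ)/sin δ ≈ 0.719, b = sin(fδ)/sin δ ≈ 0.506.
p = a·p₁ + b·p₂ ≈ (-0.286, -0.701, 0.653); φ = arcsin(p_z) ≈ 40.74°, λ = atan2(p_y, p_x) ≈ -112.22°.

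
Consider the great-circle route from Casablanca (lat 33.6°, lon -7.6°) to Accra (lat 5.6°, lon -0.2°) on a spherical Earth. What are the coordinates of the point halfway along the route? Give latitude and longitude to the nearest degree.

Write both endpoints as unit vectors p₁, p₂ with components (cos φ cos λ, cos φ sin λ, sin φ).
The central angle between the endpoints is δ = arccos(p₁·p₂) ≈ 0.503 rad (28.8°).
Interpolate at f = 1/2 with slerp weights a = sin((1−f)δ)/sin δ ≈ 0.516, b = sin(fδ)/sin δ ≈ 0.516.
p = a·p₁ + b·p₂ ≈ (0.940, -0.059, 0.336); φ = arcsin(p_z) ≈ 19.64°, λ = atan2(p_y, p_x) ≈ -3.57°.

≈ lat 20°, lon -4°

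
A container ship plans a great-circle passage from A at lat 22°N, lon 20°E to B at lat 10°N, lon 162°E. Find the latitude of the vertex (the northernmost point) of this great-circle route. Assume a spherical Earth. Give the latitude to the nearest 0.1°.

≈ 42.0°N

The great circle lies in the plane with unit normal n̂ = (p₁ × p₂)/|p₁ × p₂|.
Here n̂_z ≈ +0.744; the vertex latitude is φ_max = arccos|n̂_z| ≈ 42.0°.
Check via Clairaut: cos φ_max = |cos φ₁| · sin C = cos(22.0°)·sin(53.3°) ≈ 0.744, again giving ≈ 42.0°.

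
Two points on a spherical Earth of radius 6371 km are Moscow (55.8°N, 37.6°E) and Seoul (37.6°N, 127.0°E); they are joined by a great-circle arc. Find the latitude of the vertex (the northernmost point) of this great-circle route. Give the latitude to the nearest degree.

The great circle lies in the plane with unit normal n̂ = (p₁ × p₂)/|p₁ × p₂|.
Here n̂_z ≈ +0.517; the vertex latitude is φ_max = arccos|n̂_z| ≈ 58.8°.
Check via Clairaut: cos φ_max = |cos φ₁| · sin C = cos(55.8°)·sin(67.0°) ≈ 0.517, again giving ≈ 58.8°.

≈ 59°N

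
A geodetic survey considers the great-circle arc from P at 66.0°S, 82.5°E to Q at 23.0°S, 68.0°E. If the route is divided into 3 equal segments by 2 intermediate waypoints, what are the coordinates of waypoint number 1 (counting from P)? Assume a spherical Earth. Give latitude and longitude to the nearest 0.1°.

≈ 51.9°S, 74.7°E

From cos δ = sin φ₁ sin φ₂ + cos φ₁ cos φ₂ cos Δλ, the central angle is δ ≈ 0.768 rad (44.0°).
Interpolate at f = 1/3 with slerp weights a = sin((1−f)δ)/sin δ ≈ 0.705, b = sin(fδ)/sin δ ≈ 0.364.
p = a·p₁ + b·p₂ ≈ (0.163, 0.595, -0.787); φ = arcsin(p_z) ≈ -51.87°, λ = atan2(p_y, p_x) ≈ 74.68°.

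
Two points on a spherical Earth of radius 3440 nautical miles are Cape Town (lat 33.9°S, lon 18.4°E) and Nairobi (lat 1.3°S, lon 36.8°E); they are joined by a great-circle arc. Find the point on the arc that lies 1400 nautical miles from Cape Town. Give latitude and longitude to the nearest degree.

Write both endpoints as unit vectors p₁, p₂ with components (cos φ cos λ, cos φ sin λ, sin φ).
The central angle between the endpoints is δ = arccos(p₁·p₂) ≈ 0.643 rad (36.9°). The total great-circle distance is δ·R ≈ 0.643 × 3440 ≈ 2213 nmi, so the target fraction is f = 1400/2213 ≈ 0.632.
Interpolate at f ≈ 0.632 with slerp weights a = sin((1−f)δ)/sin δ ≈ 0.390, b = sin(fδ)/sin δ ≈ 0.660.
p = a·p₁ + b·p₂ ≈ (0.836, 0.497, -0.233); φ = arcsin(p_z) ≈ -13.46°, λ = atan2(p_y, p_x) ≈ 30.76°.

≈ lat 13°S, lon 31°E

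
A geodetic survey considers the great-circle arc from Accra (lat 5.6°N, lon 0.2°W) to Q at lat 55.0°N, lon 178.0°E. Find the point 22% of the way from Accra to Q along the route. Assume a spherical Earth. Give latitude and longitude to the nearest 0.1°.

The haversine formula gives a central angle δ ≈ 2.084 rad (119.4°) between the endpoints.
Interpolate at f = 0.22 with slerp weights a = sin((1−f)δ)/sin δ ≈ 1.146, b = sin(fδ)/sin δ ≈ 0.508.
p = a·p₁ + b·p₂ ≈ (0.849, 0.006, 0.528); φ = arcsin(p_z) ≈ 31.86°, λ = atan2(p_y, p_x) ≈ 0.42°.

≈ lat 31.9°N, lon 0.4°E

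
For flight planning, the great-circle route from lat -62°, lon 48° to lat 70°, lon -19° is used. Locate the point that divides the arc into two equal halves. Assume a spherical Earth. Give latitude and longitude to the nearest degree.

≈ lat 5°, lon 20°

Write both endpoints as unit vectors p₁, p₂ with components (cos φ cos λ, cos φ sin λ, sin φ).
The central angle between the endpoints is δ = arccos(p₁·p₂) ≈ 2.445 rad (140.1°).
Interpolate at f = 1/2 with slerp weights a = sin((1−f)δ)/sin δ ≈ 1.465, b = sin(fδ)/sin δ ≈ 1.465.
p = a·p₁ + b·p₂ ≈ (0.934, 0.348, 0.083); φ = arcsin(p_z) ≈ 4.77°, λ = atan2(p_y, p_x) ≈ 20.43°.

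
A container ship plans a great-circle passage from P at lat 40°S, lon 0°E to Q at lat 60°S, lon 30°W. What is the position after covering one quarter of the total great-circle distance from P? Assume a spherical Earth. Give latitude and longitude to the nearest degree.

≈ lat 46°S, lon 5°W

Convert each endpoint to a unit vector on the sphere (x = cos φ cos λ, y = cos φ sin λ, z = sin φ).
The central angle between the endpoints is δ = arccos(p₁·p₂) ≈ 0.477 rad (27.3°).
Interpolate at f = 1/4 with slerp weights a = sin((1−f)δ)/sin δ ≈ 0.763, b = sin(fδ)/sin δ ≈ 0.259.
p = a·p₁ + b·p₂ ≈ (0.696, -0.065, -0.715); φ = arcsin(p_z) ≈ -45.62°, λ = atan2(p_y, p_x) ≈ -5.31°.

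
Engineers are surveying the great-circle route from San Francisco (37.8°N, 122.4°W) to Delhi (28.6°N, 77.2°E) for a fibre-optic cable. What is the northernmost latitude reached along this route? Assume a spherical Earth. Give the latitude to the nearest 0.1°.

≈ 75.6°N

The great circle lies in the plane with unit normal n̂ = (p₁ × p₂)/|p₁ × p₂|.
Here n̂_z ≈ -0.249; the vertex latitude is φ_max = arccos|n̂_z| ≈ 75.6°.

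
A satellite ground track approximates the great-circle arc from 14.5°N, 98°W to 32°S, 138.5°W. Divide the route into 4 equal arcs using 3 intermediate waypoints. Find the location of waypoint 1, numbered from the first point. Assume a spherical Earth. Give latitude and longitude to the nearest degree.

≈ 3°N, 108°W

Convert each endpoint to a unit vector on the sphere (x = cos φ cos λ, y = cos φ sin λ, z = sin φ).
The central angle between the endpoints is δ = arccos(p₁·p₂) ≈ 1.057 rad (60.6°).
Interpolate at f = 1/4 with slerp weights a = sin((1−f)δ)/sin δ ≈ 0.818, b = sin(fδ)/sin δ ≈ 0.300.
p = a·p₁ + b·p₂ ≈ (-0.301, -0.953, 0.046); φ = arcsin(p_z) ≈ 2.63°, λ = atan2(p_y, p_x) ≈ -107.52°.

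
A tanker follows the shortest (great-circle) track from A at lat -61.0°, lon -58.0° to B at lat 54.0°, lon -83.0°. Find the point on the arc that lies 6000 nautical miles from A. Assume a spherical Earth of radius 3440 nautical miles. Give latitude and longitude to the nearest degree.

Convert each endpoint to a unit vector on the sphere (x = cos φ cos λ, y = cos φ sin λ, z = sin φ).
The central angle between the endpoints is δ = arccos(p₁·p₂) ≈ 2.037 rad (116.7°). The total great-circle distance is δ·R ≈ 2.037 × 3440 ≈ 7007 nmi, so the target fraction is f = 6000/7007 ≈ 0.856.
Interpolate at f ≈ 0.856 with slerp weights a = sin((1−f)δ)/sin δ ≈ 0.323, b = sin(fδ)/sin δ ≈ 1.103.
p = a·p₁ + b·p₂ ≈ (0.162, -0.776, 0.610); φ = arcsin(p_z) ≈ 37.56°, λ = atan2(p_y, p_x) ≈ -78.21°.

≈ lat 38°, lon -78°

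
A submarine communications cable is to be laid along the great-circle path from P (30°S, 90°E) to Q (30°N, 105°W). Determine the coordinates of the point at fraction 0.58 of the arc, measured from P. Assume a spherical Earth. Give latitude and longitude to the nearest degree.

Convert each endpoint to a unit vector on the sphere (x = cos φ cos λ, y = cos φ sin λ, z = sin φ).
The central angle between the endpoints is δ = arccos(p₁·p₂) ≈ 2.915 rad (167.0°).
Interpolate at f = 0.58 with slerp weights a = sin((1−f)δ)/sin δ ≈ 4.187, b = sin(fδ)/sin δ ≈ 4.420.
p = a·p₁ + b·p₂ ≈ (-0.991, -0.071, 0.116); φ = arcsin(p_z) ≈ 6.68°, λ = atan2(p_y, p_x) ≈ -175.90°.

≈ (7°N, 176°W)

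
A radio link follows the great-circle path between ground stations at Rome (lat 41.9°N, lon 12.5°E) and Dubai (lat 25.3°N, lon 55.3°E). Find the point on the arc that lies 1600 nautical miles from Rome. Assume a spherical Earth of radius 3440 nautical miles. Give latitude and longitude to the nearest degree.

Convert each endpoint to a unit vector on the sphere (x = cos φ cos λ, y = cos φ sin λ, z = sin φ).
The central angle between the endpoints is δ = arccos(p₁·p₂) ≈ 0.677 rad (38.8°). The total great-circle distance is δ·R ≈ 0.677 × 3440 ≈ 2331 nmi, so the target fraction is f = 1600/2331 ≈ 0.687.
Interpolate at f ≈ 0.687 with slerp weights a = sin((1−f)δ)/sin δ ≈ 0.336, b = sin(fδ)/sin δ ≈ 0.716.
p = a·p₁ + b·p₂ ≈ (0.613, 0.586, 0.530); φ = arcsin(p_z) ≈ 32.03°, λ = atan2(p_y, p_x) ≈ 43.73°.

≈ lat 32°N, lon 44°E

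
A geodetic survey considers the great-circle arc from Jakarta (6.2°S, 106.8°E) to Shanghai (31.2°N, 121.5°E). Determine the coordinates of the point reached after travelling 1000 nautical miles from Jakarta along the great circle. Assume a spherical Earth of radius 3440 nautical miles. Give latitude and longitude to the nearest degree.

Write both endpoints as unit vectors p₁, p₂ with components (cos φ cos λ, cos φ sin λ, sin φ).
The central angle between the endpoints is δ = arccos(p₁·p₂) ≈ 0.697 rad (40.0°). The total great-circle distance is δ·R ≈ 0.697 × 3440 ≈ 2399 nmi, so the target fraction is f = 1000/2399 ≈ 0.417.
Interpolate at f ≈ 0.417 with slerp weights a = sin((1−f)δ)/sin δ ≈ 0.616, b = sin(fδ)/sin δ ≈ 0.446.
p = a·p₁ + b·p₂ ≈ (-0.376, 0.912, 0.165); φ = arcsin(p_z) ≈ 9.48°, λ = atan2(p_y, p_x) ≈ 112.44°.

≈ 9°N, 112°E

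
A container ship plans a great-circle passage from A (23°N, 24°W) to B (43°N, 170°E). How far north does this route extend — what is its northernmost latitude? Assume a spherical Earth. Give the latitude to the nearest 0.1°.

≈ 79.8°N

The great circle lies in the plane with unit normal n̂ = (p₁ × p₂)/|p₁ × p₂|.
Here n̂_z ≈ -0.177; the vertex latitude is φ_max = arccos|n̂_z| ≈ 79.8°.
Check via Clairaut: cos φ_max = |cos φ₁| · sin C = cos(23.0°)·sin(11.1°) ≈ 0.177, again giving ≈ 79.8°.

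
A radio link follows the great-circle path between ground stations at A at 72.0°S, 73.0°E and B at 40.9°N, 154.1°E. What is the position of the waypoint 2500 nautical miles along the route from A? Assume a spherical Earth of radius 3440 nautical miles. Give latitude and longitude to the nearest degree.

≈ 39°S, 125°E

The haversine formula gives a central angle δ ≈ 2.198 rad (125.9°) between the endpoints. The total great-circle distance is δ·R ≈ 2.198 × 3440 ≈ 7560 nmi, so the target fraction is f = 2500/7560 ≈ 0.331.
Interpolate at f ≈ 0.331 with slerp weights a = sin((1−f)δ)/sin δ ≈ 1.229, b = sin(fδ)/sin δ ≈ 0.820.
p = a·p₁ + b·p₂ ≈ (-0.447, 0.634, -0.631); φ = arcsin(p_z) ≈ -39.14°, λ = atan2(p_y, p_x) ≈ 125.18°.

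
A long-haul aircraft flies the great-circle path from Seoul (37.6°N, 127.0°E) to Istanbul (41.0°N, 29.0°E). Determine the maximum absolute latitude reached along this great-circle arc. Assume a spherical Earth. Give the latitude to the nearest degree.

The great circle lies in the plane with unit normal n̂ = (p₁ × p₂)/|p₁ × p₂|.
Here n̂_z ≈ -0.624; the vertex latitude is φ_max = arccos|n̂_z| ≈ 51.4°.
Check via Clairaut: cos φ_max = |cos φ₁| · sin C = cos(37.6°)·sin(52.0°) ≈ 0.624, again giving ≈ 51.4°.

≈ 51°N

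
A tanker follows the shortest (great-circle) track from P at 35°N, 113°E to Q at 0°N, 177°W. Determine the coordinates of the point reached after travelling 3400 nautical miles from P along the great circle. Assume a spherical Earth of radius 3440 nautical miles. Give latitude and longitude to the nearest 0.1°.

≈ 10.1°N, 169.1°E

From cos δ = sin φ₁ sin φ₂ + cos φ₁ cos φ₂ cos Δλ, the central angle is δ ≈ 1.287 rad (73.7°). The total great-circle distance is δ·R ≈ 1.287 × 3440 ≈ 4427 nmi, so the target fraction is f = 3400/4427 ≈ 0.768.
Interpolate at f ≈ 0.768 with slerp weights a = sin((1−f)δ)/sin δ ≈ 0.306, b = sin(fδ)/sin δ ≈ 0.870.
p = a·p₁ + b·p₂ ≈ (-0.967, 0.185, 0.176); φ = arcsin(p_z) ≈ 10.12°, λ = atan2(p_y, p_x) ≈ 169.14°.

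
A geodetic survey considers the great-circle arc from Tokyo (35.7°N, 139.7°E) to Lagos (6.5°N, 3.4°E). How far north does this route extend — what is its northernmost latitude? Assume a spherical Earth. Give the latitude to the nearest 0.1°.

≈ 49.4°N

The great circle lies in the plane with unit normal n̂ = (p₁ × p₂)/|p₁ × p₂|.
Here n̂_z ≈ -0.651; the vertex latitude is φ_max = arccos|n̂_z| ≈ 49.4°.
Check via Clairaut: cos φ_max = |cos φ₁| · sin C = cos(35.7°)·sin(53.3°) ≈ 0.651, again giving ≈ 49.4°.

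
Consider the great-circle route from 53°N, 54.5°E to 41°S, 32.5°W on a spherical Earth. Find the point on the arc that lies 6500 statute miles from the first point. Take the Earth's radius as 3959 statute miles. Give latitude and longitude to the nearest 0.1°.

≈ 20.6°S, 13.6°W

Convert each endpoint to a unit vector on the sphere (x = cos φ cos λ, y = cos φ sin λ, z = sin φ).
The central angle between the endpoints is δ = arccos(p₁·p₂) ≈ 2.095 rad (120.0°). The total great-circle distance is δ·R ≈ 2.095 × 3959 ≈ 8293 mi, so the target fraction is f = 6500/8293 ≈ 0.784.
Interpolate at f ≈ 0.784 with slerp weights a = sin((1−f)δ)/sin δ ≈ 0.505, b = sin(fδ)/sin δ ≈ 1.152.
p = a·p₁ + b·p₂ ≈ (0.910, -0.220, -0.352); φ = arcsin(p_z) ≈ -20.63°, λ = atan2(p_y, p_x) ≈ -13.57°.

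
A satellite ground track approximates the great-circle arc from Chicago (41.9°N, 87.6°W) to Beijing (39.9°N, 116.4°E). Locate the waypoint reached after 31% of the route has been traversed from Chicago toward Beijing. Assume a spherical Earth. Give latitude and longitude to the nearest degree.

Convert each endpoint to a unit vector on the sphere (x = cos φ cos λ, y = cos φ sin λ, z = sin φ).
The central angle between the endpoints is δ = arccos(p₁·p₂) ≈ 1.664 rad (95.4°).
Interpolate at f = 0.31 with slerp weights a = sin((1−f)δ)/sin δ ≈ 0.916, b = sin(fδ)/sin δ ≈ 0.495.
p = a·p₁ + b·p₂ ≈ (-0.140, -0.341, 0.930); φ = arcsin(p_z) ≈ 68.37°, λ = atan2(p_y, p_x) ≈ -112.40°.

≈ 68°N, 112°W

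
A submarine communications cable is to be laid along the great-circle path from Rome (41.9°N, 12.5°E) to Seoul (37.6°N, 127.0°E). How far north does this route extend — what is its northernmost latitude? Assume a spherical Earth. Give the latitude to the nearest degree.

≈ 57°N

The great circle lies in the plane with unit normal n̂ = (p₁ × p₂)/|p₁ × p₂|.
Here n̂_z ≈ +0.544; the vertex latitude is φ_max = arccos|n̂_z| ≈ 57.1°.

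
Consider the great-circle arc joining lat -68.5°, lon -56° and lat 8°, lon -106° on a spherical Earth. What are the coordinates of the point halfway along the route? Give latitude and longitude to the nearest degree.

The haversine formula gives a central angle δ ≈ 1.467 rad (84.0°) between the endpoints.
Interpolate at f = 1/2 with slerp weights a = sin((1−f)δ)/sin δ ≈ 0.673, b = sin(fδ)/sin δ ≈ 0.673.
p = a·p₁ + b·p₂ ≈ (-0.046, -0.845, -0.533); φ = arcsin(p_z) ≈ -32.18°, λ = atan2(p_y, p_x) ≈ -93.10°.

≈ lat -32°, lon -93°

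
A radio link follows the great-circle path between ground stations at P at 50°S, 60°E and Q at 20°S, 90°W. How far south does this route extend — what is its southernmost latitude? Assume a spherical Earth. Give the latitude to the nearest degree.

≈ 72°S

The great circle lies in the plane with unit normal n̂ = (p₁ × p₂)/|p₁ × p₂|.
Here n̂_z ≈ -0.313; the vertex latitude is φ_max = arccos|n̂_z| ≈ 71.8°.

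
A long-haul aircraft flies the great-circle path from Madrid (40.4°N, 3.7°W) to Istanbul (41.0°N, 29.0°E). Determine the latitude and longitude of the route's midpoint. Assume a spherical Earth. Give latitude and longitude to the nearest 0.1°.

≈ 41.9°N, 12.6°E

From cos δ = sin φ₁ sin φ₂ + cos φ₁ cos φ₂ cos Δλ, the central angle is δ ≈ 0.430 rad (24.7°).
Interpolate at f = 1/2 with slerp weights a = sin((1−f)δ)/sin δ ≈ 0.512, b = sin(fδ)/sin δ ≈ 0.512.
p = a·p₁ + b·p₂ ≈ (0.727, 0.162, 0.667); φ = arcsin(p_z) ≈ 41.87°, λ = atan2(p_y, p_x) ≈ 12.57°.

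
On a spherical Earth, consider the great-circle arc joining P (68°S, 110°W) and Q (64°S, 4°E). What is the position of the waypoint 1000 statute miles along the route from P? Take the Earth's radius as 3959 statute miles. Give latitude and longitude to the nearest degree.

≈ (76°S, 69°W)

The haversine formula gives a central angle δ ≈ 0.697 rad (40.0°) between the endpoints. The total great-circle distance is δ·R ≈ 0.697 × 3959 ≈ 2761 mi, so the target fraction is f = 1000/2761 ≈ 0.362.
Interpolate at f ≈ 0.362 with slerp weights a = sin((1−f)δ)/sin δ ≈ 0.670, b = sin(fδ)/sin δ ≈ 0.389.
p = a·p₁ + b·p₂ ≈ (0.084, -0.224, -0.971); φ = arcsin(p_z) ≈ -76.16°, λ = atan2(p_y, p_x) ≈ -69.36°.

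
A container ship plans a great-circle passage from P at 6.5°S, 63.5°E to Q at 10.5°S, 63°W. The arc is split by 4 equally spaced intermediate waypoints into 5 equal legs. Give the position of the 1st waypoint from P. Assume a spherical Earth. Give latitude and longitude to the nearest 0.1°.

≈ 13.1°S, 39.2°E

Convert each endpoint to a unit vector on the sphere (x = cos φ cos λ, y = cos φ sin λ, z = sin φ).
The central angle between the endpoints is δ = arccos(p₁·p₂) ≈ 2.166 rad (124.1°).
Interpolate at f = 1/5 with slerp weights a = sin((1−f)δ)/sin δ ≈ 1.192, b = sin(fδ)/sin δ ≈ 0.507.
p = a·p₁ + b·p₂ ≈ (0.755, 0.616, -0.227); φ = arcsin(p_z) ≈ -13.14°, λ = atan2(p_y, p_x) ≈ 39.21°.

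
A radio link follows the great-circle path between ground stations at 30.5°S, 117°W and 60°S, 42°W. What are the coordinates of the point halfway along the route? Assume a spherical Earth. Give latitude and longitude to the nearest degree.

≈ 51°S, 91°W

Convert each endpoint to a unit vector on the sphere (x = cos φ cos λ, y = cos φ sin λ, z = sin φ).
The central angle between the endpoints is δ = arccos(p₁·p₂) ≈ 0.987 rad (56.6°).
Interpolate at f = 1/2 with slerp weights a = sin((1−f)δ)/sin δ ≈ 0.568, b = sin(fδ)/sin δ ≈ 0.568.
p = a·p₁ + b·p₂ ≈ (-0.011, -0.626, -0.780); φ = arcsin(p_z) ≈ -51.25°, λ = atan2(p_y, p_x) ≈ -91.02°.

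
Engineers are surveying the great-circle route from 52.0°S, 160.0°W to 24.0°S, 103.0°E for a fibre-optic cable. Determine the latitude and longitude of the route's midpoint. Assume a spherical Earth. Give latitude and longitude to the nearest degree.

≈ 49°S, 139°E

The haversine formula gives a central angle δ ≈ 1.316 rad (75.4°) between the endpoints.
Interpolate at f = 1/2 with slerp weights a = sin((1−f)δ)/sin δ ≈ 0.632, b = sin(fδ)/sin δ ≈ 0.632.
p = a·p₁ + b·p₂ ≈ (-0.495, 0.429, -0.755); φ = arcsin(p_z) ≈ -49.03°, λ = atan2(p_y, p_x) ≈ 139.08°.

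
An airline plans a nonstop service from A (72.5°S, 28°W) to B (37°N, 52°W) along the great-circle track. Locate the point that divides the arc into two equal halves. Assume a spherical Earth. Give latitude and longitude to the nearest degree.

≈ (18°S, 45°W)

The haversine formula gives a central angle δ ≈ 1.933 rad (110.8°) between the endpoints.
Interpolate at f = 1/2 with slerp weights a = sin((1−f)δ)/sin δ ≈ 0.880, b = sin(fδ)/sin δ ≈ 0.880.
p = a·p₁ + b·p₂ ≈ (0.666, -0.678, -0.310); φ = arcsin(p_z) ≈ -18.04°, λ = atan2(p_y, p_x) ≈ -45.50°.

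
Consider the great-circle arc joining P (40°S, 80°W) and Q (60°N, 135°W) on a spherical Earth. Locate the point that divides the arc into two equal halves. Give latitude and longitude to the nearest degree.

Convert each endpoint to a unit vector on the sphere (x = cos φ cos λ, y = cos φ sin λ, z = sin φ).
The central angle between the endpoints is δ = arccos(p₁·p₂) ≈ 1.915 rad (109.7°).
Interpolate at f = 1/2 with slerp weights a = sin((1−f)δ)/sin δ ≈ 0.868, b = sin(fδ)/sin δ ≈ 0.868.
p = a·p₁ + b·p₂ ≈ (-0.192, -0.962, 0.194); φ = arcsin(p_z) ≈ 11.18°, λ = atan2(p_y, p_x) ≈ -101.26°.

≈ (11°N, 101°W)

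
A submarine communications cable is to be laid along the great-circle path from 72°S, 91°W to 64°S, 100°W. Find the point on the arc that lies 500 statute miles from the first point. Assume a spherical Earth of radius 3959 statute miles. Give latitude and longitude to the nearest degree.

≈ 65°S, 99°W

Convert each endpoint to a unit vector on the sphere (x = cos φ cos λ, y = cos φ sin λ, z = sin φ).
The central angle between the endpoints is δ = arccos(p₁·p₂) ≈ 0.151 rad (8.7°). The total great-circle distance is δ·R ≈ 0.151 × 3959 ≈ 598 mi, so the target fraction is f = 500/598 ≈ 0.836.
Interpolate at f ≈ 0.836 with slerp weights a = sin((1−f)δ)/sin δ ≈ 0.165, b = sin(fδ)/sin δ ≈ 0.837.
p = a·p₁ + b·p₂ ≈ (-0.065, -0.412, -0.909); φ = arcsin(p_z) ≈ -65.34°, λ = atan2(p_y, p_x) ≈ -98.90°.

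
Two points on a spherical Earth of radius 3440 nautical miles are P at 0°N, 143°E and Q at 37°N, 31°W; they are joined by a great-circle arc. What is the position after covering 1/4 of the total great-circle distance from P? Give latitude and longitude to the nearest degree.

Write both endpoints as unit vectors p₁, p₂ with components (cos φ cos λ, cos φ sin λ, sin φ).
The central angle between the endpoints is δ = arccos(p₁·p₂) ≈ 2.489 rad (142.6°).
Interpolate at f = 1/4 with slerp weights a = sin((1−f)δ)/sin δ ≈ 1.574, b = sin(fδ)/sin δ ≈ 0.959.
p = a·p₁ + b·p₂ ≈ (-0.601, 0.553, 0.577); φ = arcsin(p_z) ≈ 35.26°, λ = atan2(p_y, p_x) ≈ 137.37°.

≈ 35°N, 137°E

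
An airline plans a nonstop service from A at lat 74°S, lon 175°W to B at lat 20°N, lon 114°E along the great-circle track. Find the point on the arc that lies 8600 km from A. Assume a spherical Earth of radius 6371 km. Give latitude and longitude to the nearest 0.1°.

≈ lat 5.9°S, lon 121.0°E

Write both endpoints as unit vectors p₁, p₂ with components (cos φ cos λ, cos φ sin λ, sin φ).
The central angle between the endpoints is δ = arccos(p₁·p₂) ≈ 1.818 rad (104.1°). The total great-circle distance is δ·R ≈ 1.818 × 6371 ≈ 11581 km, so the target fraction is f = 8600/11581 ≈ 0.743.
Interpolate at f ≈ 0.743 with slerp weights a = sin((1−f)δ)/sin δ ≈ 0.465, b = sin(fδ)/sin δ ≈ 1.006.
p = a·p₁ + b·p₂ ≈ (-0.512, 0.853, -0.103); φ = arcsin(p_z) ≈ -5.91°, λ = atan2(p_y, p_x) ≈ 121.00°.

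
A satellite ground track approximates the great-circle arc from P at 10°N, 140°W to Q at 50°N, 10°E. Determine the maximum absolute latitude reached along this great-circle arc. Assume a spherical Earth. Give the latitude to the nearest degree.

The great circle lies in the plane with unit normal n̂ = (p₁ × p₂)/|p₁ × p₂|.
Here n̂_z ≈ +0.348; the vertex latitude is φ_max = arccos|n̂_z| ≈ 69.6°.
Check via Clairaut: cos φ_max = |cos φ₁| · sin C = cos(10.0°)·sin(20.7°) ≈ 0.348, again giving ≈ 69.6°.

≈ 70°N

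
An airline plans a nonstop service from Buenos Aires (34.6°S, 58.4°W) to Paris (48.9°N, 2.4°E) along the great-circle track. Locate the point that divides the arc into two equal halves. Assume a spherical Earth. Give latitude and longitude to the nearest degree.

Convert each endpoint to a unit vector on the sphere (x = cos φ cos λ, y = cos φ sin λ, z = sin φ).
The central angle between the endpoints is δ = arccos(p₁·p₂) ≈ 1.735 rad (99.4°).
Interpolate at f = 1/2 with slerp weights a = sin((1−f)δ)/sin δ ≈ 0.773, b = sin(fδ)/sin δ ≈ 0.773.
p = a·p₁ + b·p₂ ≈ (0.841, -0.521, 0.144); φ = arcsin(p_z) ≈ 8.26°, λ = atan2(p_y, p_x) ≈ -31.76°.

≈ 8°N, 32°W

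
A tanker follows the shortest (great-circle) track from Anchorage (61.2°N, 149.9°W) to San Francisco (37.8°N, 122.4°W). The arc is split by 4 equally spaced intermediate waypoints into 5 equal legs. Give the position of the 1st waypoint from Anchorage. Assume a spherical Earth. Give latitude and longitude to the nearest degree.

≈ (57°N, 142°W)

Write both endpoints as unit vectors p₁, p₂ with components (cos φ cos λ, cos φ sin λ, sin φ).
The central angle between the endpoints is δ = arccos(p₁·p₂) ≈ 0.506 rad (29.0°).
Interpolate at f = 1/5 with slerp weights a = sin((1−f)δ)/sin δ ≈ 0.813, b = sin(fδ)/sin δ ≈ 0.208.
p = a·p₁ + b·p₂ ≈ (-0.427, -0.335, 0.840); φ = arcsin(p_z) ≈ 57.12°, λ = atan2(p_y, p_x) ≈ -141.85°.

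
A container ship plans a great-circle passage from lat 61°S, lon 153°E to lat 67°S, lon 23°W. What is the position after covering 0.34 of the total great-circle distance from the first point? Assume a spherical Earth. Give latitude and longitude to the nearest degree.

≈ lat 79°S, lon 150°E

Write both endpoints as unit vectors p₁, p₂ with components (cos φ cos λ, cos φ sin λ, sin φ).
The central angle between the endpoints is δ = arccos(p₁·p₂) ≈ 0.907 rad (52.0°).
Interpolate at f = 0.34 with slerp weights a = sin((1−f)δ)/sin δ ≈ 0.715, b = sin(fδ)/sin δ ≈ 0.385.
p = a·p₁ + b·p₂ ≈ (-0.170, 0.099, -0.980); φ = arcsin(p_z) ≈ -78.64°, λ = atan2(p_y, p_x) ≈ 149.94°.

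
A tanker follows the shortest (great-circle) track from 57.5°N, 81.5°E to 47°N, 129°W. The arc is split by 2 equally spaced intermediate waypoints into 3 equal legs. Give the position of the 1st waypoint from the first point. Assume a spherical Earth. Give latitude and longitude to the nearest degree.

≈ 77°N, 123°E

Write both endpoints as unit vectors p₁, p₂ with components (cos φ cos λ, cos φ sin λ, sin φ).
The central angle between the endpoints is δ = arccos(p₁·p₂) ≈ 1.265 rad (72.5°).
Interpolate at f = 1/3 with slerp weights a = sin((1−f)δ)/sin δ ≈ 0.783, b = sin(fδ)/sin δ ≈ 0.429.
p = a·p₁ + b·p₂ ≈ (-0.122, 0.189, 0.974); φ = arcsin(p_z) ≈ 77.01°, λ = atan2(p_y, p_x) ≈ 122.88°.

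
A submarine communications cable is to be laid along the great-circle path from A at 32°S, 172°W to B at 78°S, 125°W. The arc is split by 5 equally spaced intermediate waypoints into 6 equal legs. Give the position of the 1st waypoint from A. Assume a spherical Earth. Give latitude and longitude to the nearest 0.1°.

From cos δ = sin φ₁ sin φ₂ + cos φ₁ cos φ₂ cos Δλ, the central angle is δ ≈ 0.878 rad (50.3°).
Interpolate at f = 1/6 with slerp weights a = sin((1−f)δ)/sin δ ≈ 0.868, b = sin(fδ)/sin δ ≈ 0.190.
p = a·p₁ + b·p₂ ≈ (-0.752, -0.135, -0.645); φ = arcsin(p_z) ≈ -40.20°, λ = atan2(p_y, p_x) ≈ -169.84°.

≈ 40.2°S, 169.8°W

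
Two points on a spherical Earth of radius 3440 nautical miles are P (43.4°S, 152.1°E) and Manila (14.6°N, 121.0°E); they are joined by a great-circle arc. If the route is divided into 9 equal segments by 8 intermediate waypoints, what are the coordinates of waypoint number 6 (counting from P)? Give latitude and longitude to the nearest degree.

The haversine formula gives a central angle δ ≈ 1.128 rad (64.6°) between the endpoints.
Interpolate at f = 6/9 with slerp weights a = sin((1−f)δ)/sin δ ≈ 0.406, b = sin(fδ)/sin δ ≈ 0.756.
p = a·p₁ + b·p₂ ≈ (-0.638, 0.765, -0.089); φ = arcsin(p_z) ≈ -5.09°, λ = atan2(p_y, p_x) ≈ 129.81°.

≈ (5°S, 130°E)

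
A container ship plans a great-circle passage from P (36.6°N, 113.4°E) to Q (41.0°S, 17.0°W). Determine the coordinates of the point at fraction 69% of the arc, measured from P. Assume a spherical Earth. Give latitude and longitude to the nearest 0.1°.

≈ (22.4°S, 30.6°E)

The haversine formula gives a central angle δ ≈ 2.472 rad (141.6°) between the endpoints.
Interpolate at f = 0.69 with slerp weights a = sin((1−f)δ)/sin δ ≈ 1.117, b = sin(fδ)/sin δ ≈ 1.596.
p = a·p₁ + b·p₂ ≈ (0.796, 0.471, -0.381); φ = arcsin(p_z) ≈ -22.41°, λ = atan2(p_y, p_x) ≈ 30.60°.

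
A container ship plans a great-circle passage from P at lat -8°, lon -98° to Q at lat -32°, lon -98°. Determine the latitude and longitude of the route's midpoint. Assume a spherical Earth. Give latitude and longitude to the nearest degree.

≈ lat -20°, lon -98°

Write both endpoints as unit vectors p₁, p₂ with components (cos φ cos λ, cos φ sin λ, sin φ).
The central angle between the endpoints is δ = arccos(p₁·p₂) ≈ 0.419 rad (24.0°).
Interpolate at f = 1/2 with slerp weights a = sin((1−f)δ)/sin δ ≈ 0.511, b = sin(fδ)/sin δ ≈ 0.511.
p = a·p₁ + b·p₂ ≈ (-0.131, -0.931, -0.342); φ = arcsin(p_z) ≈ -20.00°, λ = atan2(p_y, p_x) ≈ -98.00°.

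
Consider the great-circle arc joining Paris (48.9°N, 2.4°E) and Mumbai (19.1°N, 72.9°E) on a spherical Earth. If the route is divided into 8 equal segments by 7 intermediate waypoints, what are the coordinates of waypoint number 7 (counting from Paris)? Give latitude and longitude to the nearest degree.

≈ (25°N, 67°E)

Convert each endpoint to a unit vector on the sphere (x = cos φ cos λ, y = cos φ sin λ, z = sin φ).
The central angle between the endpoints is δ = arccos(p₁·p₂) ≈ 1.100 rad (63.0°).
Interpolate at f = 7/8 with slerp weights a = sin((1−f)δ)/sin δ ≈ 0.154, b = sin(fδ)/sin δ ≈ 0.921.
p = a·p₁ + b·p₂ ≈ (0.357, 0.836, 0.417); φ = arcsin(p_z) ≈ 24.66°, λ = atan2(p_y, p_x) ≈ 66.88°.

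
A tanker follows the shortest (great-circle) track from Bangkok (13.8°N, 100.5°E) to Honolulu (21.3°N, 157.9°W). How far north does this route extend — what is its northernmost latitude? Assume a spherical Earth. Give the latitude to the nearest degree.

≈ 27°N

The great circle lies in the plane with unit normal n̂ = (p₁ × p₂)/|p₁ × p₂|.
Here n̂_z ≈ +0.890; the vertex latitude is φ_max = arccos|n̂_z| ≈ 27.1°.
Check via Clairaut: cos φ_max = |cos φ₁| · sin C = cos(13.8°)·sin(66.5°) ≈ 0.890, again giving ≈ 27.1°.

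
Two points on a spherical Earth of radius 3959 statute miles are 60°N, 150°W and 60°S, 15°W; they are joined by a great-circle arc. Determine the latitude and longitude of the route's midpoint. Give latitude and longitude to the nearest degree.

≈ 0°N, 83°W

Write both endpoints as unit vectors p₁, p₂ with components (cos φ cos λ, cos φ sin λ, sin φ).
The central angle between the endpoints is δ = arccos(p₁·p₂) ≈ 2.757 rad (157.9°).
Interpolate at f = 1/2 with slerp weights a = sin((1−f)δ)/sin δ ≈ 2.613, b = sin(fδ)/sin δ ≈ 2.613.
p = a·p₁ + b·p₂ ≈ (0.131, -0.991, 0.000); φ = arcsin(p_z) ≈ 0.00°, λ = atan2(p_y, p_x) ≈ -82.50°.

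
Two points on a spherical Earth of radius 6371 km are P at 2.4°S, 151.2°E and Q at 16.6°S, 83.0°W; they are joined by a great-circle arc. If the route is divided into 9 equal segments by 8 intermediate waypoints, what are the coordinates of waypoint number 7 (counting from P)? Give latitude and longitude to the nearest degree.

≈ 21°S, 112°W

The haversine formula gives a central angle δ ≈ 2.151 rad (123.2°) between the endpoints.
Interpolate at f = 7/9 with slerp weights a = sin((1−f)δ)/sin δ ≈ 0.550, b = sin(fδ)/sin δ ≈ 1.189.
p = a·p₁ + b·p₂ ≈ (-0.343, -0.867, -0.363); φ = arcsin(p_z) ≈ -21.27°, λ = atan2(p_y, p_x) ≈ -111.57°.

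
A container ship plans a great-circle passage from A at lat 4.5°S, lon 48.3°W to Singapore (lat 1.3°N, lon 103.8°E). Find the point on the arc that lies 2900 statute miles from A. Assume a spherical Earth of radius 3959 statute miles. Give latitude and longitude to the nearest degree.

The haversine formula gives a central angle δ ≈ 2.652 rad (152.0°) between the endpoints. The total great-circle distance is δ·R ≈ 2.652 × 3959 ≈ 10500 mi, so the target fraction is f = 2900/10500 ≈ 0.276.
Interpolate at f ≈ 0.276 with slerp weights a = sin((1−f)δ)/sin δ ≈ 1.999, b = sin(fδ)/sin δ ≈ 1.422.
p = a·p₁ + b·p₂ ≈ (0.986, -0.107, -0.125); φ = arcsin(p_z) ≈ -7.16°, λ = atan2(p_y, p_x) ≈ -6.18°.

≈ lat 7°S, lon 6°W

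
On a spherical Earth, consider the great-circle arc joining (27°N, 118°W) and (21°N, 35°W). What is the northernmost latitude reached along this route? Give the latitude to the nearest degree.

The great circle lies in the plane with unit normal n̂ = (p₁ × p₂)/|p₁ × p₂|.
Here n̂_z ≈ +0.856; the vertex latitude is φ_max = arccos|n̂_z| ≈ 31.1°.
Check via Clairaut: cos φ_max = |cos φ₁| · sin C = cos(27.0°)·sin(73.9°) ≈ 0.856, again giving ≈ 31.1°.

≈ 31°N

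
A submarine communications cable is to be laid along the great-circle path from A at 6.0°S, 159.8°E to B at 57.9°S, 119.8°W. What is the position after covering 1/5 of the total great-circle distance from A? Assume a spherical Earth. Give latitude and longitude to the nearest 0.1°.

The haversine formula gives a central angle δ ≈ 1.393 rad (79.8°) between the endpoints.
Interpolate at f = 1/5 with slerp weights a = sin((1−f)δ)/sin δ ≈ 0.912, b = sin(fδ)/sin δ ≈ 0.279.
p = a·p₁ + b·p₂ ≈ (-0.925, 0.184, -0.332); φ = arcsin(p_z) ≈ -19.39°, λ = atan2(p_y, p_x) ≈ 168.73°.

≈ 19.4°S, 168.7°E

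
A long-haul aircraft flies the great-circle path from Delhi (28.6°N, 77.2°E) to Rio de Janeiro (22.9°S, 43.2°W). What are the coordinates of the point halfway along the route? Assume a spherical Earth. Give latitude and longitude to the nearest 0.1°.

Convert each endpoint to a unit vector on the sphere (x = cos φ cos λ, y = cos φ sin λ, z = sin φ).
The central angle between the endpoints is δ = arccos(p₁·p₂) ≈ 2.209 rad (126.6°).
Interpolate at f = 1/2 with slerp weights a = sin((1−f)δ)/sin δ ≈ 1.112, b = sin(fδ)/sin δ ≈ 1.112.
p = a·p₁ + b·p₂ ≈ (0.963, 0.251, 0.100); φ = arcsin(p_z) ≈ 5.72°, λ = atan2(p_y, p_x) ≈ 14.60°.

≈ 5.7°N, 14.6°E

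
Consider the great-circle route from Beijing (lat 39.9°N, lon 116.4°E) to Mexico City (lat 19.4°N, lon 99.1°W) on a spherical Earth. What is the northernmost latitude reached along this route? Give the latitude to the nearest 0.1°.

≈ 63.0°N

The great circle lies in the plane with unit normal n̂ = (p₁ × p₂)/|p₁ × p₂|.
Here n̂_z ≈ +0.453; the vertex latitude is φ_max = arccos|n̂_z| ≈ 63.0°.
Check via Clairaut: cos φ_max = |cos φ₁| · sin C = cos(39.9°)·sin(36.2°) ≈ 0.453, again giving ≈ 63.0°.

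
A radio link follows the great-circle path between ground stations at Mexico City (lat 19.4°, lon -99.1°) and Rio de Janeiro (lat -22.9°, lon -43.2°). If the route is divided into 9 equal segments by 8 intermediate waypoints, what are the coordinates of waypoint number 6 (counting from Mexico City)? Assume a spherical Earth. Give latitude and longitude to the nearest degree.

≈ lat -9°, lon -63°

Write both endpoints as unit vectors p₁, p₂ with components (cos φ cos λ, cos φ sin λ, sin φ).
The central angle between the endpoints is δ = arccos(p₁·p₂) ≈ 1.205 rad (69.0°).
Interpolate at f = 6/9 with slerp weights a = sin((1−f)δ)/sin δ ≈ 0.419, b = sin(fδ)/sin δ ≈ 0.771.
p = a·p₁ + b·p₂ ≈ (0.455, -0.876, -0.161); φ = arcsin(p_z) ≈ -9.25°, λ = atan2(p_y, p_x) ≈ -62.55°.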